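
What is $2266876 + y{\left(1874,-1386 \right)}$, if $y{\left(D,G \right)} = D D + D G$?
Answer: $3181388$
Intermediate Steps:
$y{\left(D,G \right)} = D^{2} + D G$
$2266876 + y{\left(1874,-1386 \right)} = 2266876 + 1874 \left(1874 - 1386\right) = 2266876 + 1874 \cdot 488 = 2266876 + 914512 = 3181388$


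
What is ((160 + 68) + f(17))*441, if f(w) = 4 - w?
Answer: 94815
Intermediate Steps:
((160 + 68) + f(17))*441 = ((160 + 68) + (4 - 1*17))*441 = (228 + (4 - 17))*441 = (228 - 13)*441 = 215*441 = 94815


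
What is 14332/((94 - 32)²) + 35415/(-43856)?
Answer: 123102233/42145616 ≈ 2.9209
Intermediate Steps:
14332/((94 - 32)²) + 35415/(-43856) = 14332/(62²) + 35415*(-1/43856) = 14332/3844 - 35415/43856 = 14332*(1/3844) - 35415/43856 = 3583/961 - 35415/43856 = 123102233/42145616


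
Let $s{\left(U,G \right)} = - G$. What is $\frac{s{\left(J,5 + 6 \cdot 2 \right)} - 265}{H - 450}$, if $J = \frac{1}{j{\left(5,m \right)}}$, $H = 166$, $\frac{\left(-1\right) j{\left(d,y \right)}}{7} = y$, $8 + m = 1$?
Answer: $\frac{141}{142} \approx 0.99296$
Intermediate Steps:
$m = -7$ ($m = -8 + 1 = -7$)
$j{\left(d,y \right)} = - 7 y$
$J = \frac{1}{49}$ ($J = \frac{1}{\left(-7\right) \left(-7\right)} = \frac{1}{49} \approx 0.020408$)
$\frac{s{\left(J,5 + 6 \cdot 2 \right)} - 265}{H - 450} = \frac{- (5 + 6 \cdot 2) - 265}{166 - 450} = \frac{- (5 + 12) - 265}{-284} = \left(\left(-1\right) 17 - 265\right) \left(- \frac{1}{284}\right) = \left(-17 - 265\right) \left(- \frac{1}{284}\right) = \left(-282\right) \left(- \frac{1}{284}\right) = \frac{141}{142}$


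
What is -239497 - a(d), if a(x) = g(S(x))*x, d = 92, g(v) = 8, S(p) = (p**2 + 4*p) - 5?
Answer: -240233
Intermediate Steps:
S(p) = -5 + p**2 + 4*p
a(x) = 8*x
-239497 - a(d) = -239497 - 8*92 = -239497 - 1*736 = -239497 - 736 = -240233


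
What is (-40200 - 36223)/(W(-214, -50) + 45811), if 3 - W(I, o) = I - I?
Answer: -76423/45814 ≈ -1.6681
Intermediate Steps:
W(I, o) = 3 (W(I, o) = 3 - (I - I) = 3 - 1*0 = 3 + 0 = 3)
(-40200 - 36223)/(W(-214, -50) + 45811) = (-40200 - 36223)/(3 + 45811) = -76423/45814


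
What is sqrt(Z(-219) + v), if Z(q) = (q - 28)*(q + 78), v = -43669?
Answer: I*sqrt(8842) ≈ 94.032*I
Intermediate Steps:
Z(q) = (-28 + q)*(78 + q)
sqrt(Z(-219) + v) = sqrt((-2184 + (-219)**2 + 50*(-219)) - 43669) = sqrt((-2184 + 47961 - 10950) - 43669) = sqrt(34827 - 43669) = sqrt(-8842) = I*sqrt(8842)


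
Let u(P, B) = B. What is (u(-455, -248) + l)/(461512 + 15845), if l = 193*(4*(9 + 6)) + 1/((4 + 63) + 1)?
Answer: 256859/10820092 ≈ 0.023739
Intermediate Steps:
l = 787441/68 (l = 193*(4*15) + 1/(67 + 1) = 193*60 + 1/68 = 11580 + 1/68 = 787441/68 ≈ 11580.)
(u(-455, -248) + l)/(461512 + 15845) = (-248 + 787441/68)/(461512 + 15845) = (770577/68)/477357 = (770577/68)*(1/477357) = 256859/10820092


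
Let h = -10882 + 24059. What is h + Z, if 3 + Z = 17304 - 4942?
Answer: 25536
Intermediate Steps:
Z = 12359 (Z = -3 + (17304 - 4942) = -3 + 12362 = 12359)
h = 13177
h + Z = 13177 + 12359 = 25536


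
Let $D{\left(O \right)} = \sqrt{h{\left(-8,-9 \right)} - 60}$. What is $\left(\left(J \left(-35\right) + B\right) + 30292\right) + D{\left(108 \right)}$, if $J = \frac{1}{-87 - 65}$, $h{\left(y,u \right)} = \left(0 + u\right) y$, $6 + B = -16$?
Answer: $\frac{4601075}{152} + 2 \sqrt{3} \approx 30274.0$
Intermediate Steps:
$B = -22$ ($B = -6 - 16 = -22$)
$h{\left(y,u \right)} = u y$
$J = - \frac{1}{152}$ ($J = \frac{1}{-152} = - \frac{1}{152} \approx -0.0065789$)
$D{\left(O \right)} = 2 \sqrt{3}$ ($D{\left(O \right)} = \sqrt{\left(-9\right) \left(-8\right) - 60} = \sqrt{72 - 60} = \sqrt{12} = 2 \sqrt{3}$)
$\left(\left(J \left(-35\right) + B\right) + 30292\right) + D{\left(108 \right)} = \left(\left(\left(- \frac{1}{152}\right) \left(-35\right) - 22\right) + 30292\right) + 2 \sqrt{3} = \left(\left(\frac{35}{152} - 22\right) + 30292\right) + 2 \sqrt{3} = \left(- \frac{3309}{152} + 30292\right) + 2 \sqrt{3} = \frac{4601075}{152} + 2 \sqrt{3}$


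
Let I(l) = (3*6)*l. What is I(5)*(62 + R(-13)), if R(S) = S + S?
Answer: 3240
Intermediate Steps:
R(S) = 2*S
I(l) = 18*l
I(5)*(62 + R(-13)) = (18*5)*(62 + 2*(-13)) = 90*(62 - 26) = 90*36 = 3240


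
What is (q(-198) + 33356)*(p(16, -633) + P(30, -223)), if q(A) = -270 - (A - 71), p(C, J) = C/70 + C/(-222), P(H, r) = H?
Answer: 111651574/111 ≈ 1.0059e+6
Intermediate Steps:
p(C, J) = 38*C/3885 (p(C, J) = C*(1/70) + C*(-1/222) = C/70 - C/222 = 38*C/3885)
q(A) = -199 - A (q(A) = -270 - (-71 + A) = -270 + (71 - A) = -199 - A)
(q(-198) + 33356)*(p(16, -633) + P(30, -223)) = ((-199 - 1*(-198)) + 33356)*((38/3885)*16 + 30) = ((-199 + 198) + 33356)*(608/3885 + 30) = (-1 + 33356)*(117158/3885) = 33355*(117158/3885) = 111651574/111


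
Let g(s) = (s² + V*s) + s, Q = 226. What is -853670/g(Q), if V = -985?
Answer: 426835/85654 ≈ 4.9832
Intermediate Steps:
g(s) = s² - 984*s (g(s) = (s² - 985*s) + s = s² - 984*s)
-853670/g(Q) = -853670*1/(226*(-984 + 226)) = -853670/(226*(-758)) = -853670/(-171308) = -853670*(-1/171308) = 426835/85654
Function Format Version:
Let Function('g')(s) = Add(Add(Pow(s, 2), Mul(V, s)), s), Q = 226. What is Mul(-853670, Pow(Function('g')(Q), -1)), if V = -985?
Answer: Rational(426835, 85654) ≈ 4.9832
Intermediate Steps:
Function('g')(s) = Add(Pow(s, 2), Mul(-984, s)) (Function('g')(s) = Add(Add(Pow(s, 2), Mul(-985, s)), s) = Add(Pow(s, 2), Mul(-984, s)))
Mul(-853670, Pow(Function('g')(Q), -1)) = Mul(-853670, Pow(Mul(226, Add(-984, 226)), -1)) = Mul(-853670, Pow(Mul(226, -758), -1)) = Mul(-853670, Pow(-171308, -1)) = Mul(-853670, Rational(-1, 171308)) = Rational(426835, 85654)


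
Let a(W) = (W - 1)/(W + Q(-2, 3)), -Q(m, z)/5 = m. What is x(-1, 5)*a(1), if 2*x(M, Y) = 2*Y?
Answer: 0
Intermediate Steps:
x(M, Y) = Y (x(M, Y) = (2*Y)/2 = Y)
Q(m, z) = -5*m
a(W) = (-1 + W)/(10 + W) (a(W) = (W - 1)/(W - 5*(-2)) = (-1 + W)/(W + 10) = (-1 + W)/(10 + W))
x(-1, 5)*a(1) = 5*((-1 + 1)/(10 + 1)) = 5*(0/11) = 5*((1/11)*0) = 5*0 = 0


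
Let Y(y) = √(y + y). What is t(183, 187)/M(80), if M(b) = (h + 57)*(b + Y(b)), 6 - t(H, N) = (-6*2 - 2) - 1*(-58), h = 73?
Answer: -19/5070 + 19*√10/101400 ≈ -0.0031550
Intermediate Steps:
Y(y) = √2*√y (Y(y) = √(2*y) = √2*√y)
t(H, N) = -38 (t(H, N) = 6 - ((-6*2 - 2) - 1*(-58)) = 6 - ((-12 - 2) + 58) = 6 - (-14 + 58) = 6 - 1*44 = 6 - 44 = -38)
M(b) = 130*b + 130*√2*√b (M(b) = (73 + 57)*(b + √2*√b) = 130*(b + √2*√b) = 130*b + 130*√2*√b)
t(183, 187)/M(80) = -38/(130*80 + 130*√2*√80) = -38/(10400 + 130*√2*(4*√5)) = -38/(10400 + 520*√10)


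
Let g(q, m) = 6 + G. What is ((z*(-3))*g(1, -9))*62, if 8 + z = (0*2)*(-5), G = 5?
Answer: 16368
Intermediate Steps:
g(q, m) = 11 (g(q, m) = 6 + 5 = 11)
z = -8 (z = -8 + (0*2)*(-5) = -8 + 0*(-5) = -8 + 0 = -8)
((z*(-3))*g(1, -9))*62 = (-8*(-3)*11)*62 = (24*11)*62 = 264*62 = 16368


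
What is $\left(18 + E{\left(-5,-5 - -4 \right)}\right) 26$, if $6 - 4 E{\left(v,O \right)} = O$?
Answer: $\frac{1027}{2} \approx 513.5$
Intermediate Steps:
$E{\left(v,O \right)} = \frac{3}{2} - \frac{O}{4}$
$\left(18 + E{\left(-5,-5 - -4 \right)}\right) 26 = \left(18 + \left(\frac{3}{2} - \frac{-5 - -4}{4}\right)\right) 26 = \left(18 + \left(\frac{3}{2} - \frac{-5 + 4}{4}\right)\right) 26 = \left(18 + \left(\frac{3}{2} - - \frac{1}{4}\right)\right) 26 = \left(18 + \left(\frac{3}{2} + \frac{1}{4}\right)\right) 26 = \left(18 + \frac{7}{4}\right) 26 = \frac{79}{4} \cdot 26 = \frac{1027}{2}$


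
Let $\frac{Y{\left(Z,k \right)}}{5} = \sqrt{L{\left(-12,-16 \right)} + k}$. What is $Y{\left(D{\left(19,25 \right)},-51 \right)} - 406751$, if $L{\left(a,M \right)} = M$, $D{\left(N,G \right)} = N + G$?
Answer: $-406751 + 5 i \sqrt{67} \approx -4.0675 \cdot 10^{5} + 40.927 i$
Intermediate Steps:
$D{\left(N,G \right)} = G + N$
$Y{\left(Z,k \right)} = 5 \sqrt{-16 + k}$
$Y{\left(D{\left(19,25 \right)},-51 \right)} - 406751 = 5 \sqrt{-16 - 51} - 406751 = 5 \sqrt{-67} - 406751 = 5 i \sqrt{67} - 406751 = -406751 + 5 i \sqrt{67}$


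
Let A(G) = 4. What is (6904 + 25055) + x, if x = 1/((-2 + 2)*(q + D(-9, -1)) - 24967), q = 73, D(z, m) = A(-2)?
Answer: 797920352/24967 ≈ 31959.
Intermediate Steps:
D(z, m) = 4
x = -1/24967 (x = 1/((-2 + 2)*(73 + 4) - 24967) = 1/(0*77 - 24967) = 1/(0 - 24967) = 1/(-24967) = -1/24967 ≈ -4.0053e-5)
(6904 + 25055) + x = (6904 + 25055) - 1/24967 = 31959 - 1/24967 = 797920352/24967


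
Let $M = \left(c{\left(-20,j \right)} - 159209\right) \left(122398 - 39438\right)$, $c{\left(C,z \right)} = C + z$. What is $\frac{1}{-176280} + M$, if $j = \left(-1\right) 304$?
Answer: $- \frac{2333040711830401}{176280} \approx -1.3235 \cdot 10^{10}$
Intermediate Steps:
$j = -304$
$M = -13234857680$ ($M = \left(\left(-20 - 304\right) - 159209\right) \left(122398 - 39438\right) = \left(-324 - 159209\right) 82960 = \left(-159533\right) 82960 = -13234857680$)
$\frac{1}{-176280} + M = \frac{1}{-176280} - 13234857680 = - \frac{1}{176280} - 13234857680 = - \frac{2333040711830401}{176280}$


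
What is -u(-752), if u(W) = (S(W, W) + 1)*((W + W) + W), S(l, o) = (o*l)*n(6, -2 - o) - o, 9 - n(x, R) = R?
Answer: -945349076016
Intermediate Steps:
n(x, R) = 9 - R
S(l, o) = -o + l*o*(11 + o) (S(l, o) = (o*l)*(9 - (-2 - o)) - o = (l*o)*(9 + (2 + o)) - o = (l*o)*(11 + o) - o = l*o*(11 + o) - o = -o + l*o*(11 + o))
u(W) = 3*W*(1 + W*(-1 + W*(11 + W))) (u(W) = (W*(-1 + W*(11 + W)) + 1)*((W + W) + W) = (1 + W*(-1 + W*(11 + W)))*(2*W + W) = (1 + W*(-1 + W*(11 + W)))*(3*W) = 3*W*(1 + W*(-1 + W*(11 + W))))
-u(-752) = -3*(-752)*(1 - 752*(-1 - 752*(11 - 752))) = -3*(-752)*(1 - 752*(-1 - 752*(-741))) = -3*(-752)*(1 - 752*(-1 + 557232)) = -3*(-752)*(1 - 752*557231) = -3*(-752)*(1 - 419037712) = -3*(-752)*(-419037711) = -1*945349076016 = -945349076016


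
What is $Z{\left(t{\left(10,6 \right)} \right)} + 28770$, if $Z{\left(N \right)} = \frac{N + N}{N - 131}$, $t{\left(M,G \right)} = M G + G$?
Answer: $\frac{1869918}{65} \approx 28768.0$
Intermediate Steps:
$t{\left(M,G \right)} = G + G M$ ($t{\left(M,G \right)} = G M + G = G + G M$)
$Z{\left(N \right)} = \frac{2 N}{-131 + N}$
$Z{\left(t{\left(10,6 \right)} \right)} + 28770 = \frac{2 \cdot 6 \left(1 + 10\right)}{-131 + 6 \left(1 + 10\right)} + 28770 = \frac{2 \cdot 6 \cdot 11}{-131 + 6 \cdot 11} + 28770 = 2 \cdot 66 \frac{1}{-131 + 66} + 28770 = 2 \cdot 66 \frac{1}{-65} + 28770 = 2 \cdot 66 \left(- \frac{1}{65}\right) + 28770 = - \frac{132}{65} + 28770 = \frac{1869918}{65}$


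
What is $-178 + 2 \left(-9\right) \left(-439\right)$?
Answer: $7724$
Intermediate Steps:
$-178 + 2 \left(-9\right) \left(-439\right) = -178 - -7902 = -178 + 7902 = 7724$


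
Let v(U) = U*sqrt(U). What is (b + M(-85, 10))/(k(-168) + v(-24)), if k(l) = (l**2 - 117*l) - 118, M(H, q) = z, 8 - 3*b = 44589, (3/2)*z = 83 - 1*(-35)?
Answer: -151286135/488833386 - 25340*I*sqrt(6)/81472231 ≈ -0.30948 - 0.00076186*I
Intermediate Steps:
z = 236/3 (z = 2*(83 - 1*(-35))/3 = 2*(83 + 35)/3 = (2/3)*118 = 236/3 ≈ 78.667)
b = -44581/3 (b = 8/3 - 1/3*44589 = 8/3 - 14863 = -44581/3 ≈ -14860.)
M(H, q) = 236/3
k(l) = -118 + l**2 - 117*l
v(U) = U**(3/2)
(b + M(-85, 10))/(k(-168) + v(-24)) = (-44581/3 + 236/3)/((-118 + (-168)**2 - 117*(-168)) + (-24)**(3/2)) = -44345/(3*((-118 + 28224 + 19656) - 48*I*sqrt(6))) = -44345/(3*(47762 - 48*I*sqrt(6)))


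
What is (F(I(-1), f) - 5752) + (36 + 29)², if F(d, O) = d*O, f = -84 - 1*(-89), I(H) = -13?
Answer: -1592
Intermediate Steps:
f = 5 (f = -84 + 89 = 5)
F(d, O) = O*d
(F(I(-1), f) - 5752) + (36 + 29)² = (5*(-13) - 5752) + (36 + 29)² = (-65 - 5752) + 65² = -5817 + 4225 = -1592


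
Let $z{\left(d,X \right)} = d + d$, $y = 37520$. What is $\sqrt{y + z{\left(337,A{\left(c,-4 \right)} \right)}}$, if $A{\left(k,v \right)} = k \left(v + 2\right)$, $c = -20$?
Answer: $13 \sqrt{226} \approx 195.43$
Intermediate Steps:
$A{\left(k,v \right)} = k \left(2 + v\right)$
$z{\left(d,X \right)} = 2 d$
$\sqrt{y + z{\left(337,A{\left(c,-4 \right)} \right)}} = \sqrt{37520 + 2 \cdot 337} = \sqrt{37520 + 674} = \sqrt{38194} = 13 \sqrt{226}$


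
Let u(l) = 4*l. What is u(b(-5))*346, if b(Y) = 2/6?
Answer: 1384/3 ≈ 461.33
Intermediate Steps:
b(Y) = ⅓ (b(Y) = 2*(⅙) = ⅓)
u(b(-5))*346 = (4*(⅓))*346 = (4/3)*346 = 1384/3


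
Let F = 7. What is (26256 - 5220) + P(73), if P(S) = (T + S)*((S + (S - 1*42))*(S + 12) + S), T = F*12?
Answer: 1420377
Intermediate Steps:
T = 84 (T = 7*12 = 84)
P(S) = (84 + S)*(S + (-42 + 2*S)*(12 + S)) (P(S) = (84 + S)*((S + (S - 1*42))*(S + 12) + S) = (84 + S)*((S + (S - 42))*(12 + S) + S) = (84 + S)*((S + (-42 + S))*(12 + S) + S) = (84 + S)*((-42 + 2*S)*(12 + S) + S) = (84 + S)*(S + (-42 + 2*S)*(12 + S)))
(26256 - 5220) + P(73) = (26256 - 5220) + (-42336 - 1932*73 + 2*73**3 + 151*73**2) = 21036 + (-42336 - 141036 + 2*389017 + 151*5329) = 21036 + (-42336 - 141036 + 778034 + 804679) = 21036 + 1399341 = 1420377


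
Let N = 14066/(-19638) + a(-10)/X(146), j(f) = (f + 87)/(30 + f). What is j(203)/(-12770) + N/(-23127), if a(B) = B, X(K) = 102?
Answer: -71508860443/1148635673304561 ≈ -6.2255e-5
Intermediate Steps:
j(f) = (87 + f)/(30 + f)
N = -135926/166923 (N = 14066/(-19638) - 10/102 = 14066*(-1/19638) - 10*1/102 = -7033/9819 - 5/51 = -135926/166923 ≈ -0.81430)
j(203)/(-12770) + N/(-23127) = ((87 + 203)/(30 + 203))/(-12770) - 135926/166923/(-23127) = (290/233)*(-1/12770) - 135926/166923*(-1/23127) = ((1/233)*290)*(-1/12770) + 135926/3860428221 = (290/233)*(-1/12770) + 135926/3860428221 = -29/297541 + 135926/3860428221 = -71508860443/1148635673304561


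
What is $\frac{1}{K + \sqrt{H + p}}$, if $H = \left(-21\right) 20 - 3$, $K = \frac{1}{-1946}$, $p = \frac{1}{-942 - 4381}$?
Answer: $- \frac{10358558}{8526733678403} - \frac{3786916 i \sqrt{11985426490}}{8526733678403} \approx -1.2148 \cdot 10^{-6} - 0.048622 i$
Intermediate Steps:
$p = - \frac{1}{5323}$ ($p = \frac{1}{-5323} = - \frac{1}{5323} \approx -0.00018786$)
$K = - \frac{1}{1946} \approx -0.00051387$
$H = -423$ ($H = -420 - 3 = -423$)
$\frac{1}{K + \sqrt{H + p}} = \frac{1}{- \frac{1}{1946} + \sqrt{-423 - \frac{1}{5323}}} = \frac{1}{- \frac{1}{1946} + \sqrt{- \frac{2251630}{5323}}} = \frac{1}{- \frac{1}{1946} + \frac{i \sqrt{11985426490}}{5323}}$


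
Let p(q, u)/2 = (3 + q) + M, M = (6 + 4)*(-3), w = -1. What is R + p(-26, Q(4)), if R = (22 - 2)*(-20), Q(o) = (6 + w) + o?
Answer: -506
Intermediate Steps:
M = -30 (M = 10*(-3) = -30)
Q(o) = 5 + o (Q(o) = (6 - 1) + o = 5 + o)
R = -400 (R = 20*(-20) = -400)
p(q, u) = -54 + 2*q (p(q, u) = 2*((3 + q) - 30) = 2*(-27 + q) = -54 + 2*q)
R + p(-26, Q(4)) = -400 + (-54 + 2*(-26)) = -400 + (-54 - 52) = -400 - 106 = -506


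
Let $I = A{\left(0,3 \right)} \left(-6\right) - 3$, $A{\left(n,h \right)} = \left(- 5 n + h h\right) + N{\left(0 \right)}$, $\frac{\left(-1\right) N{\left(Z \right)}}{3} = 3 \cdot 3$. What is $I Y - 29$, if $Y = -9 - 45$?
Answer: $-5699$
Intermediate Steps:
$N{\left(Z \right)} = -27$ ($N{\left(Z \right)} = - 3 \cdot 3 \cdot 3 = \left(-3\right) 9 = -27$)
$A{\left(n,h \right)} = -27 + h^{2} - 5 n$ ($A{\left(n,h \right)} = \left(- 5 n + h h\right) - 27 = \left(- 5 n + h^{2}\right) - 27 = \left(h^{2} - 5 n\right) - 27 = -27 + h^{2} - 5 n$)
$Y = -54$
$I = 105$ ($I = \left(-27 + 3^{2} - 0\right) \left(-6\right) - 3 = \left(-27 + 9 + 0\right) \left(-6\right) - 3 = \left(-18\right) \left(-6\right) - 3 = 108 - 3 = 105$)
$I Y - 29 = 105 \left(-54\right) - 29 = -5670 - 29 = -5699$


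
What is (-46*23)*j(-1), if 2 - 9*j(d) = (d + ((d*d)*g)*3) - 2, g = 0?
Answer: -5290/9 ≈ -587.78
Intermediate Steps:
j(d) = 4/9 - d/9 (j(d) = 2/9 - ((d + ((d*d)*0)*3) - 2)/9 = 2/9 - ((d + (d²*0)*3) - 2)/9 = 2/9 - ((d + 0*3) - 2)/9 = 2/9 - ((d + 0) - 2)/9 = 2/9 - (d - 2)/9 = 2/9 - (-2 + d)/9 = 2/9 + (2/9 - d/9) = 4/9 - d/9)
(-46*23)*j(-1) = (-46*23)*(4/9 - ⅑*(-1)) = -1058*(4/9 + ⅑) = -1058*5/9 = -5290/9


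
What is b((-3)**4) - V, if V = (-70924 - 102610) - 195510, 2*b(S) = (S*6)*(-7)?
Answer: 367343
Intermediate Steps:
b(S) = -21*S (b(S) = ((S*6)*(-7))/2 = ((6*S)*(-7))/2 = (-42*S)/2 = -21*S)
V = -369044 (V = -173534 - 195510 = -369044)
b((-3)**4) - V = -21*(-3)**4 - 1*(-369044) = -21*81 + 369044 = -1701 + 369044 = 367343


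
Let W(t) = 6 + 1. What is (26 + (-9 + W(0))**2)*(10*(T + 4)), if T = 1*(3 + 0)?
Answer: 2100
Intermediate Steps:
W(t) = 7
T = 3 (T = 1*3 = 3)
(26 + (-9 + W(0))**2)*(10*(T + 4)) = (26 + (-9 + 7)**2)*(10*(3 + 4)) = (26 + (-2)**2)*(10*7) = (26 + 4)*70 = 30*70 = 2100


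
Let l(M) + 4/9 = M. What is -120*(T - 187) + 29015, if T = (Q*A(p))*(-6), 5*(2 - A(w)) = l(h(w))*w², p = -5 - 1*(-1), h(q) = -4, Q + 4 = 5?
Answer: 63135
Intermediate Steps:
Q = 1 (Q = -4 + 5 = 1)
l(M) = -4/9 + M
p = -4 (p = -5 + 1 = -4)
A(w) = 2 + 8*w²/9 (A(w) = 2 - (-4/9 - 4)*w²/5 = 2 - (-8)*w²/9 = 2 + 8*w²/9)
T = -292/3 (T = (1*(2 + (8/9)*(-4)²))*(-6) = (1*(2 + (8/9)*16))*(-6) = (1*(2 + 128/9))*(-6) = (1*(146/9))*(-6) = (146/9)*(-6) = -292/3 ≈ -97.333)
-120*(T - 187) + 29015 = -120*(-292/3 - 187) + 29015 = -120*(-853/3) + 29015 = 34120 + 29015 = 63135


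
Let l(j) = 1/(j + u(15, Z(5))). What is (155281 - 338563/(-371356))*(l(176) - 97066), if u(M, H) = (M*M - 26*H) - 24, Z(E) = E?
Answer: -1382532605761774299/91724932 ≈ -1.5073e+10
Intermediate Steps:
u(M, H) = -24 + M² - 26*H (u(M, H) = (M² - 26*H) - 24 = -24 + M² - 26*H)
l(j) = 1/(71 + j) (l(j) = 1/(j + (-24 + 15² - 26*5)) = 1/(j + (-24 + 225 - 130)) = 1/(j + 71) = 1/(71 + j))
(155281 - 338563/(-371356))*(l(176) - 97066) = (155281 - 338563/(-371356))*(1/(71 + 176) - 97066) = (155281 - 338563*(-1/371356))*(1/247 - 97066) = (155281 + 338563/371356)*(1/247 - 97066) = (57664869599/371356)*(-23975301/247) = -1382532605761774299/91724932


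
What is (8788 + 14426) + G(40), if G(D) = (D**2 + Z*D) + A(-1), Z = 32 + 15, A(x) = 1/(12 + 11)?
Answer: 613963/23 ≈ 26694.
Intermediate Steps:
A(x) = 1/23
Z = 47
G(D) = 1/23 + D**2 + 47*D (G(D) = (D**2 + 47*D) + 1/23 = 1/23 + D**2 + 47*D)
(8788 + 14426) + G(40) = (8788 + 14426) + (1/23 + 40**2 + 47*40) = 23214 + (1/23 + 1600 + 1880) = 23214 + 80041/23 = 613963/23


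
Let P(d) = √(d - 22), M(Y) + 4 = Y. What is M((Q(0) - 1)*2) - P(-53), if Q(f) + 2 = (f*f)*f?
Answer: -10 - 5*I*√3 ≈ -10.0 - 8.6602*I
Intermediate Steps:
Q(f) = -2 + f³ (Q(f) = -2 + (f*f)*f = -2 + f²*f = -2 + f³)
M(Y) = -4 + Y
P(d) = √(-22 + d)
M((Q(0) - 1)*2) - P(-53) = (-4 + ((-2 + 0³) - 1)*2) - √(-22 - 53) = (-4 + ((-2 + 0) - 1)*2) - √(-75) = (-4 + (-2 - 1)*2) - 5*I*√3 = (-4 - 3*2) - 5*I*√3 = (-4 - 6) - 5*I*√3 = -10 - 5*I*√3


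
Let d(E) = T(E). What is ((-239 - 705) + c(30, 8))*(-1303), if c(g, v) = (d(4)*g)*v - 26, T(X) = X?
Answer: 13030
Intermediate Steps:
d(E) = E
c(g, v) = -26 + 4*g*v (c(g, v) = (4*g)*v - 26 = 4*g*v - 26 = -26 + 4*g*v)
((-239 - 705) + c(30, 8))*(-1303) = ((-239 - 705) + (-26 + 4*30*8))*(-1303) = (-944 + (-26 + 960))*(-1303) = (-944 + 934)*(-1303) = -10*(-1303) = 13030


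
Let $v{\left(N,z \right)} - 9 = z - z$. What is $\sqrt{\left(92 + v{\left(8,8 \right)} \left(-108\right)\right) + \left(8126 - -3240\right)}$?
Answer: $7 \sqrt{214} \approx 102.4$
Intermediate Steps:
$v{\left(N,z \right)} = 9$ ($v{\left(N,z \right)} = 9 + \left(z - z\right) = 9 + 0 = 9$)
$\sqrt{\left(92 + v{\left(8,8 \right)} \left(-108\right)\right) + \left(8126 - -3240\right)} = \sqrt{\left(92 + 9 \left(-108\right)\right) + \left(8126 - -3240\right)} = \sqrt{\left(92 - 972\right) + \left(8126 + 3240\right)} = \sqrt{-880 + 11366} = \sqrt{10486} = 7 \sqrt{214}$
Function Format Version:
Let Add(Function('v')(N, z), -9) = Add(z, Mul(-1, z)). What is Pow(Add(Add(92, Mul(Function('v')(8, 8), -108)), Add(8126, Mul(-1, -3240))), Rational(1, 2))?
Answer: Mul(7, Pow(214, Rational(1, 2))) ≈ 102.40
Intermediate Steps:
Function('v')(N, z) = 9 (Function('v')(N, z) = Add(9, Add(z, Mul(-1, z))) = Add(9, 0) = 9)
Pow(Add(Add(92, Mul(Function('v')(8, 8), -108)), Add(8126, Mul(-1, -3240))), Rational(1, 2)) = Pow(Add(Add(92, Mul(9, -108)), Add(8126, Mul(-1, -3240))), Rational(1, 2)) = Pow(Add(Add(92, -972), Add(8126, 3240)), Rational(1, 2)) = Pow(Add(-880, 11366), Rational(1, 2)) = Pow(10486, Rational(1, 2)) = Mul(7, Pow(214, Rational(1, 2)))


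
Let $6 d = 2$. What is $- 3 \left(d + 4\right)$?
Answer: $-13$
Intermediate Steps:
$d = \frac{1}{3}$ ($d = \frac{1}{6} \cdot 2 = \frac{1}{3} \approx 0.33333$)
$- 3 \left(d + 4\right) = - 3 \left(\frac{1}{3} + 4\right) = \left(-3\right) \frac{13}{3} = -13$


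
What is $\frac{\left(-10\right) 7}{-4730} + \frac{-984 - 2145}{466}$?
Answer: $- \frac{1476755}{220418} \approx -6.6998$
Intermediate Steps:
$\frac{\left(-10\right) 7}{-4730} + \frac{-984 - 2145}{466} = \left(-70\right) \left(- \frac{1}{4730}\right) + \left(-984 - 2145\right) \frac{1}{466} = \frac{7}{473} - \frac{3129}{466} = - \frac{1476755}{220418}$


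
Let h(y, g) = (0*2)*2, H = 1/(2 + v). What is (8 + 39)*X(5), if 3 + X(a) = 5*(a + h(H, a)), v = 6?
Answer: 1034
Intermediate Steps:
H = 1/8 (H = 1/(2 + 6) = 1/8 ≈ 0.12500)
h(y, g) = 0 (h(y, g) = 0*2 = 0)
X(a) = -3 + 5*a (X(a) = -3 + 5*(a + 0) = -3 + 5*a)
(8 + 39)*X(5) = (8 + 39)*(-3 + 5*5) = 47*(-3 + 25) = 47*22 = 1034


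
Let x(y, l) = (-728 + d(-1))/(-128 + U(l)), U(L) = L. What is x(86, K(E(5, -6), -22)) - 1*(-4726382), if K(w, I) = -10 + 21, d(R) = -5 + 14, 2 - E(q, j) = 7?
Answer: 552987413/117 ≈ 4.7264e+6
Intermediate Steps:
E(q, j) = -5 (E(q, j) = 2 - 1*7 = 2 - 7 = -5)
d(R) = 9
K(w, I) = 11
x(y, l) = -719/(-128 + l) (x(y, l) = (-728 + 9)/(-128 + l) = -719/(-128 + l))
x(86, K(E(5, -6), -22)) - 1*(-4726382) = -719/(-128 + 11) - 1*(-4726382) = -719/(-117) + 4726382 = -719*(-1/117) + 4726382 = 719/117 + 4726382 = 552987413/117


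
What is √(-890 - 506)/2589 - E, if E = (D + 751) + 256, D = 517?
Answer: -1524 + 2*I*√349/2589 ≈ -1524.0 + 0.014431*I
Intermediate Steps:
E = 1524 (E = (517 + 751) + 256 = 1268 + 256 = 1524)
√(-890 - 506)/2589 - E = √(-890 - 506)/2589 - 1*1524 = √(-1396)*(1/2589) - 1524 = (2*I*√349)*(1/2589) - 1524 = 2*I*√349/2589 - 1524 = -1524 + 2*I*√349/2589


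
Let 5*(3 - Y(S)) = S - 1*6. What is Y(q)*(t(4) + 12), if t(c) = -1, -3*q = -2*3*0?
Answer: 231/5 ≈ 46.200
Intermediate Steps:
q = 0 (q = -(-2*3)*0/3 = -(-2)*0 = -⅓*0 = 0)
Y(S) = 21/5 - S/5 (Y(S) = 3 - (S - 1*6)/5 = 3 - (S - 6)/5 = 3 - (-6 + S)/5 = 3 + (6/5 - S/5) = 21/5 - S/5)
Y(q)*(t(4) + 12) = (21/5 - ⅕*0)*(-1 + 12) = (21/5 + 0)*11 = (21/5)*11 = 231/5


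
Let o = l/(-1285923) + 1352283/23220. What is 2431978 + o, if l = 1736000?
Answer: 8068716765656321/3317681340 ≈ 2.4320e+6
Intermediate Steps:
o = 188735765801/3317681340 (o = 1736000/(-1285923) + 1352283/23220 = 1736000*(-1/1285923) + 1352283*(1/23220) = -1736000/1285923 + 450761/7740 = 188735765801/3317681340 ≈ 56.888)
2431978 + o = 2431978 + 188735765801/3317681340 = 8068716765656321/3317681340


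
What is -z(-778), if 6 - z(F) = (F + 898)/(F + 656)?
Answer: -426/61 ≈ -6.9836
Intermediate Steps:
z(F) = 6 - (898 + F)/(656 + F) (z(F) = 6 - (F + 898)/(F + 656) = 6 - (898 + F)/(656 + F))
-z(-778) = -(3038 + 5*(-778))/(656 - 778) = -(3038 - 3890)/(-122) = -(-1)*(-852)/122 = -1*426/61 = -426/61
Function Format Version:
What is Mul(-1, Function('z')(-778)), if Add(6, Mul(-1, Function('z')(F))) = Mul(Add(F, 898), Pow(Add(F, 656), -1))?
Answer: Rational(-426, 61) ≈ -6.9836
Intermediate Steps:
Function('z')(F) = Add(6, Mul(-1, Pow(Add(656, F), -1), Add(898, F))) (Function('z')(F) = Add(6, Mul(-1, Mul(Add(F, 898), Pow(Add(F, 656), -1)))) = Add(6, Mul(-1, Mul(Add(898, F), Pow(Add(656, F), -1)))) = Add(6, Mul(-1, Mul(Pow(Add(656, F), -1), Add(898, F)))) = Add(6, Mul(-1, Pow(Add(656, F), -1), Add(898, F))))
Mul(-1, Function('z')(-778)) = Mul(-1, Mul(Pow(Add(656, -778), -1), Add(3038, Mul(5, -778)))) = Mul(-1, Mul(Pow(-122, -1), Add(3038, -3890))) = Mul(-1, Mul(Rational(-1, 122), -852)) = Mul(-1, Rational(426, 61)) = Rational(-426, 61)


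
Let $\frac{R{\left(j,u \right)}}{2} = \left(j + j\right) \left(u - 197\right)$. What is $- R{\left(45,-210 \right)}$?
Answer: $73260$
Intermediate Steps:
$R{\left(j,u \right)} = 4 j \left(-197 + u\right)$ ($R{\left(j,u \right)} = 2 \left(j + j\right) \left(u - 197\right) = 2 \cdot 2 j \left(-197 + u\right) = 4 j \left(-197 + u\right)$)
$- R{\left(45,-210 \right)} = - 4 \cdot 45 \left(-197 - 210\right) = - 4 \cdot 45 \left(-407\right) = \left(-1\right) \left(-73260\right) = 73260$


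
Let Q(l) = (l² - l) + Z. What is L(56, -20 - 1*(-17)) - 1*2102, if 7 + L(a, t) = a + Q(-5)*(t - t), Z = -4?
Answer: -2053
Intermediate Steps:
Q(l) = -4 + l² - l (Q(l) = (l² - l) - 4 = -4 + l² - l)
L(a, t) = -7 + a (L(a, t) = -7 + (a + (-4 + (-5)² - 1*(-5))*(t - t)) = -7 + (a + (-4 + 25 + 5)*0) = -7 + (a + 26*0) = -7 + (a + 0) = -7 + a)
L(56, -20 - 1*(-17)) - 1*2102 = (-7 + 56) - 1*2102 = 49 - 2102 = -2053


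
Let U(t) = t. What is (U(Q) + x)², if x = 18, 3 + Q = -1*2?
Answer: 169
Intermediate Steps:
Q = -5 (Q = -3 - 1*2 = -3 - 2 = -5)
(U(Q) + x)² = (-5 + 18)² = 13² = 169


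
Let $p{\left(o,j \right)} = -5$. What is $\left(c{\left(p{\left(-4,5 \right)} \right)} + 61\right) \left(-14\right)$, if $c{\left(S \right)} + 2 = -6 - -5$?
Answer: $-812$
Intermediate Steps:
$c{\left(S \right)} = -3$ ($c{\left(S \right)} = -2 - 1 = -3$)
$\left(c{\left(p{\left(-4,5 \right)} \right)} + 61\right) \left(-14\right) = \left(-3 + 61\right) \left(-14\right) = 58 \left(-14\right) = -812$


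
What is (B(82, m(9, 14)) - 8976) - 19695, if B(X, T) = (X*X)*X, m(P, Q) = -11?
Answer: 522697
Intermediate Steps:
B(X, T) = X³ (B(X, T) = X²*X = X³)
(B(82, m(9, 14)) - 8976) - 19695 = (82³ - 8976) - 19695 = (551368 - 8976) - 19695 = 542392 - 19695 = 522697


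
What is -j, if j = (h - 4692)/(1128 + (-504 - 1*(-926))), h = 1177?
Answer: 703/310 ≈ 2.2677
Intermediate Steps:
j = -703/310 (j = (1177 - 4692)/(1128 + (-504 - 1*(-926))) = -3515/(1128 + (-504 + 926)) = -3515/(1128 + 422) = -3515/1550 = -3515*1/1550 = -703/310 ≈ -2.2677)
-j = -1*(-703/310) = 703/310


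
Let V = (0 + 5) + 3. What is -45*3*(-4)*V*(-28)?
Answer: -120960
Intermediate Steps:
V = 8 (V = 5 + 3 = 8)
-45*3*(-4)*V*(-28) = -45*3*(-4)*8*(-28) = -(-540)*8*(-28) = -45*(-96)*(-28) = 4320*(-28) = -120960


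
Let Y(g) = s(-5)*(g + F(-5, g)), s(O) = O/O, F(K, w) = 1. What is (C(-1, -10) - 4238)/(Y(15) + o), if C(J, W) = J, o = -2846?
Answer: 4239/2830 ≈ 1.4979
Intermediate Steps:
s(O) = 1
Y(g) = 1 + g (Y(g) = 1*(g + 1) = 1*(1 + g) = 1 + g)
(C(-1, -10) - 4238)/(Y(15) + o) = (-1 - 4238)/((1 + 15) - 2846) = -4239/(16 - 2846) = -4239/(-2830) = -4239*(-1/2830) = 4239/2830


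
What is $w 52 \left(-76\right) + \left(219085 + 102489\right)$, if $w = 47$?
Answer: $135830$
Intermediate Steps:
$w 52 \left(-76\right) + \left(219085 + 102489\right) = 47 \cdot 52 \left(-76\right) + \left(219085 + 102489\right) = 2444 \left(-76\right) + 321574 = -185744 + 321574 = 135830$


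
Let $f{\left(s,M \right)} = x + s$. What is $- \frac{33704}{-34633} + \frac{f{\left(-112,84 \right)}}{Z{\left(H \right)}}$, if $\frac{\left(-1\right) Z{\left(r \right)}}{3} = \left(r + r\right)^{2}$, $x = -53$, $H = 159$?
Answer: $\frac{3410188111}{3502227492} \approx 0.97372$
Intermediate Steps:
$f{\left(s,M \right)} = -53 + s$
$Z{\left(r \right)} = - 12 r^{2}$ ($Z{\left(r \right)} = - 3 \left(r + r\right)^{2} = - 3 \left(2 r\right)^{2} = - 3 \cdot 4 r^{2} = - 12 r^{2}$)
$- \frac{33704}{-34633} + \frac{f{\left(-112,84 \right)}}{Z{\left(H \right)}} = - \frac{33704}{-34633} + \frac{-53 - 112}{\left(-12\right) 159^{2}} = \left(-33704\right) \left(- \frac{1}{34633}\right) - \frac{165}{\left(-12\right) 25281} = \frac{33704}{34633} - \frac{165}{-303372} = \frac{33704}{34633} - - \frac{55}{101124} = \frac{33704}{34633} + \frac{55}{101124} = \frac{3410188111}{3502227492}$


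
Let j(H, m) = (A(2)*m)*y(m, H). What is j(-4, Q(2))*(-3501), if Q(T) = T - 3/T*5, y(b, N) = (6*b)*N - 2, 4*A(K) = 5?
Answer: 12516075/4 ≈ 3.1290e+6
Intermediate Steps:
A(K) = 5/4 (A(K) = (1/4)*5 = 5/4)
y(b, N) = -2 + 6*N*b (y(b, N) = 6*N*b - 2 = -2 + 6*N*b)
Q(T) = T - 15/T
j(H, m) = 5*m*(-2 + 6*H*m)/4 (j(H, m) = (5*m/4)*(-2 + 6*H*m) = 5*m*(-2 + 6*H*m)/4)
j(-4, Q(2))*(-3501) = (5*(2 - 15/2)*(-1 + 3*(-4)*(2 - 15/2))/2)*(-3501) = ((5/2)*(-11/2)*(-1 + 3*(-4)*(-11/2)))*(-3501) = ((5/2)*(-11/2)*(-1 + 66))*(-3501) = ((5/2)*(-11/2)*65)*(-3501) = -3575/4*(-3501) = 12516075/4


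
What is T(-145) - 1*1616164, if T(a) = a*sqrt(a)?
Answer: -1616164 - 145*I*sqrt(145) ≈ -1.6162e+6 - 1746.0*I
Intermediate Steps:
T(a) = a**(3/2)
T(-145) - 1*1616164 = (-145)**(3/2) - 1*1616164 = -145*I*sqrt(145) - 1616164 = -1616164 - 145*I*sqrt(145)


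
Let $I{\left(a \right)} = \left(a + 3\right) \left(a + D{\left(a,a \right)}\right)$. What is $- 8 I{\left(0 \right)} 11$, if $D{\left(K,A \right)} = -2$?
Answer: $528$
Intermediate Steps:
$I{\left(a \right)} = \left(-2 + a\right) \left(3 + a\right)$ ($I{\left(a \right)} = \left(a + 3\right) \left(a - 2\right) = \left(3 + a\right) \left(-2 + a\right) = \left(-2 + a\right) \left(3 + a\right)$)
$- 8 I{\left(0 \right)} 11 = - 8 \left(-6 + 0 + 0^{2}\right) 11 = - 8 \left(-6 + 0 + 0\right) 11 = \left(-8\right) \left(-6\right) 11 = 48 \cdot 11 = 528$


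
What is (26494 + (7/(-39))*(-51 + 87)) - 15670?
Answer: 140628/13 ≈ 10818.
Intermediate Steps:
(26494 + (7/(-39))*(-51 + 87)) - 15670 = (26494 + (7*(-1/39))*36) - 15670 = (26494 - 7/39*36) - 15670 = (26494 - 84/13) - 15670 = 344338/13 - 15670 = 140628/13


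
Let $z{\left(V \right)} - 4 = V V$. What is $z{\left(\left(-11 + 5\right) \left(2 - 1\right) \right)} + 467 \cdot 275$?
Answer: $128465$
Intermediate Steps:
$z{\left(V \right)} = 4 + V^{2}$ ($z{\left(V \right)} = 4 + V V = 4 + V^{2}$)
$z{\left(\left(-11 + 5\right) \left(2 - 1\right) \right)} + 467 \cdot 275 = \left(4 + \left(\left(-11 + 5\right) \left(2 - 1\right)\right)^{2}\right) + 467 \cdot 275 = \left(4 + \left(\left(-6\right) 1\right)^{2}\right) + 128425 = \left(4 + \left(-6\right)^{2}\right) + 128425 = \left(4 + 36\right) + 128425 = 40 + 128425 = 128465$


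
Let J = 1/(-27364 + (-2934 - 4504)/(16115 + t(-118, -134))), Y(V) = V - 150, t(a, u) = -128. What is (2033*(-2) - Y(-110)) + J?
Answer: -1665032553023/437475706 ≈ -3806.0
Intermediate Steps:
Y(V) = -150 + V
J = -15987/437475706 (J = 1/(-27364 + (-2934 - 4504)/(16115 - 128)) = 1/(-27364 - 7438/15987) = 1/(-437475706/15987) = -15987/437475706 ≈ -3.6544e-5)
(2033*(-2) - Y(-110)) + J = (2033*(-2) - (-150 - 110)) - 15987/437475706 = (-4066 - 1*(-260)) - 15987/437475706 = (-4066 + 260) - 15987/437475706 = -3806 - 15987/437475706 = -1665032553023/437475706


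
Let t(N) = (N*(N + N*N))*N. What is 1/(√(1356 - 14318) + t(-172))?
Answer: 435062304/378558416723583313 - I*√12962/757116833447166626 ≈ 1.1493e-9 - 1.5037e-16*I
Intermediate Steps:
t(N) = N²*(N + N²) (t(N) = (N*(N + N²))*N = N²*(N + N²))
1/(√(1356 - 14318) + t(-172)) = 1/(√(1356 - 14318) + (-172)³*(1 - 172)) = 1/(√(-12962) - 5088448*(-171)) = 1/(I*√12962 + 870124608) = 1/(870124608 + I*√12962)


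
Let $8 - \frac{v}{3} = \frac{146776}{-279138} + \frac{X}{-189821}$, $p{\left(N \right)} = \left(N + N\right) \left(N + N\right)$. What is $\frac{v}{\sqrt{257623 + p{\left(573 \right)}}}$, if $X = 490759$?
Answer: $\frac{294370343611 \sqrt{1570939}}{13873028890107637} \approx 0.026595$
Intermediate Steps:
$p{\left(N \right)} = 4 N^{2}$ ($p{\left(N \right)} = 2 N 2 N = 4 N^{2}$)
$v = \frac{294370343611}{8831042383}$ ($v = 24 - 3 \left(\frac{146776}{-279138} + \frac{490759}{-189821}\right) = 24 - 3 \left(146776 \left(- \frac{1}{279138}\right) + 490759 \left(- \frac{1}{189821}\right)\right) = 24 - 3 \left(- \frac{73388}{139569} - \frac{490759}{189821}\right) = 24 - - \frac{82425326419}{8831042383} = 24 + \frac{82425326419}{8831042383} = \frac{294370343611}{8831042383} \approx 33.334$)
$\frac{v}{\sqrt{257623 + p{\left(573 \right)}}} = \frac{294370343611}{8831042383 \sqrt{257623 + 4 \cdot 573^{2}}} = \frac{294370343611}{8831042383 \sqrt{257623 + 4 \cdot 328329}} = \frac{294370343611}{8831042383 \sqrt{257623 + 1313316}} = \frac{294370343611}{8831042383 \sqrt{1570939}} = \frac{294370343611 \frac{\sqrt{1570939}}{1570939}}{8831042383} = \frac{294370343611 \sqrt{1570939}}{13873028890107637}$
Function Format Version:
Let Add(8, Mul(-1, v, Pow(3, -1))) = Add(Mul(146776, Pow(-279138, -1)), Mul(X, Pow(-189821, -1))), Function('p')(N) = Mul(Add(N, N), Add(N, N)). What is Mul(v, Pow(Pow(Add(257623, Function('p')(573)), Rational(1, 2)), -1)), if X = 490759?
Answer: Mul(Rational(294370343611, 13873028890107637), Pow(1570939, Rational(1, 2))) ≈ 0.026595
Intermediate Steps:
Function('p')(N) = Mul(4, Pow(N, 2)) (Function('p')(N) = Mul(Mul(2, N), Mul(2, N)) = Mul(4, Pow(N, 2)))
v = Rational(294370343611, 8831042383) (v = Add(24, Mul(-3, Add(Mul(146776, Pow(-279138, -1)), Mul(490759, Pow(-189821, -1))))) = Add(24, Mul(-3, Add(Mul(146776, Rational(-1, 279138)), Mul(490759, Rational(-1, 189821))))) = Add(24, Mul(-3, Add(Rational(-73388, 139569), Rational(-490759, 189821)))) = Add(24, Mul(-3, Rational(-82425326419, 26493127149))) = Add(24, Rational(82425326419, 8831042383)) = Rational(294370343611, 8831042383) ≈ 33.334)
Mul(v, Pow(Pow(Add(257623, Function('p')(573)), Rational(1, 2)), -1)) = Mul(Rational(294370343611, 8831042383), Pow(Pow(Add(257623, Mul(4, Pow(573, 2))), Rational(1, 2)), -1)) = Mul(Rational(294370343611, 8831042383), Pow(Pow(Add(257623, Mul(4, 328329)), Rational(1, 2)), -1)) = Mul(Rational(294370343611, 8831042383), Pow(Pow(Add(257623, 1313316), Rational(1, 2)), -1)) = Mul(Rational(294370343611, 8831042383), Pow(Pow(1570939, Rational(1, 2)), -1)) = Mul(Rational(294370343611, 8831042383), Mul(Rational(1, 1570939), Pow(1570939, Rational(1, 2)))) = Mul(Rational(294370343611, 13873028890107637), Pow(1570939, Rational(1, 2)))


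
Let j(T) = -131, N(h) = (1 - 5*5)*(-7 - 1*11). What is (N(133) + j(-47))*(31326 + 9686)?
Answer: 12344612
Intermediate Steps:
N(h) = 432 (N(h) = (1 - 25)*(-7 - 11) = -24*(-18) = 432)
(N(133) + j(-47))*(31326 + 9686) = (432 - 131)*(31326 + 9686) = 301*41012 = 12344612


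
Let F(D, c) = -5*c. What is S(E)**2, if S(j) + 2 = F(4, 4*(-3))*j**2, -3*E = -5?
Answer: 244036/9 ≈ 27115.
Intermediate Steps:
E = 5/3 (E = -1/3*(-5) = 5/3 ≈ 1.6667)
S(j) = -2 + 60*j**2 (S(j) = -2 + (-20*(-3))*j**2 = -2 + (-5*(-12))*j**2 = -2 + 60*j**2)
S(E)**2 = (-2 + 60*(5/3)**2)**2 = (-2 + 60*(25/9))**2 = (-2 + 500/3)**2 = (494/3)**2 = 244036/9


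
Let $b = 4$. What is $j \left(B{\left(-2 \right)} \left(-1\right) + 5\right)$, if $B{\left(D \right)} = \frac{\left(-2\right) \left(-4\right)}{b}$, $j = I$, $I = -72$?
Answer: $-216$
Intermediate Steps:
$j = -72$
$B{\left(D \right)} = 2$ ($B{\left(D \right)} = \frac{\left(-2\right) \left(-4\right)}{4} = 8 \cdot \frac{1}{4} = 2$)
$j \left(B{\left(-2 \right)} \left(-1\right) + 5\right) = - 72 \left(2 \left(-1\right) + 5\right) = - 72 \left(-2 + 5\right) = \left(-72\right) 3 = -216$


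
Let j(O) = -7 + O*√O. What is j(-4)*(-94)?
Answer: 658 + 752*I ≈ 658.0 + 752.0*I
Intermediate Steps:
j(O) = -7 + O^(3/2)
j(-4)*(-94) = (-7 + (-4)^(3/2))*(-94) = (-7 - 8*I)*(-94) = 658 + 752*I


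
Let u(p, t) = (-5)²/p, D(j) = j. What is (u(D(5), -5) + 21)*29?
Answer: 754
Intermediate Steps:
u(p, t) = 25/p
(u(D(5), -5) + 21)*29 = (25/5 + 21)*29 = (25*(⅕) + 21)*29 = (5 + 21)*29 = 26*29 = 754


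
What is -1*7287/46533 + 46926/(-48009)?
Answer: -281494349/248222533 ≈ -1.1340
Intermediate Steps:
-1*7287/46533 + 46926/(-48009) = -7287*1/46533 + 46926*(-1/48009) = -2429/15511 - 15642/16003 = -281494349/248222533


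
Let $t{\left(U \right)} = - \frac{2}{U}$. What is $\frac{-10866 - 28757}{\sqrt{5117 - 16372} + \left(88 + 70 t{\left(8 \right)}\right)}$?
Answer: $- \frac{11173686}{64901} + \frac{158492 i \sqrt{11255}}{64901} \approx -172.17 + 259.08 i$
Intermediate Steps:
$\frac{-10866 - 28757}{\sqrt{5117 - 16372} + \left(88 + 70 t{\left(8 \right)}\right)} = \frac{-10866 - 28757}{\sqrt{5117 - 16372} + \left(88 + 70 \left(- \frac{2}{8}\right)\right)} = - \frac{39623}{\sqrt{-11255} + \left(88 + 70 \left(\left(-2\right) \frac{1}{8}\right)\right)} = - \frac{39623}{i \sqrt{11255} + \left(88 + 70 \left(- \frac{1}{4}\right)\right)} = - \frac{39623}{i \sqrt{11255} + \left(88 - \frac{35}{2}\right)} = - \frac{39623}{i \sqrt{11255} + \frac{141}{2}} = - \frac{39623}{\frac{141}{2} + i \sqrt{11255}}$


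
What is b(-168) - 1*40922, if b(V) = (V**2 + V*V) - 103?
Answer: 15423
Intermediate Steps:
b(V) = -103 + 2*V**2 (b(V) = (V**2 + V**2) - 103 = 2*V**2 - 103 = -103 + 2*V**2)
b(-168) - 1*40922 = (-103 + 2*(-168)**2) - 1*40922 = (-103 + 2*28224) - 40922 = (-103 + 56448) - 40922 = 56345 - 40922 = 15423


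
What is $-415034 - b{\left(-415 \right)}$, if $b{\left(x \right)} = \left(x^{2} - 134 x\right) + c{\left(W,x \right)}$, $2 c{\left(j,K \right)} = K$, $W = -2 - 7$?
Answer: $- \frac{1285323}{2} \approx -6.4266 \cdot 10^{5}$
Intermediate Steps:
$W = -9$
$c{\left(j,K \right)} = \frac{K}{2}$
$b{\left(x \right)} = x^{2} - \frac{267 x}{2}$ ($b{\left(x \right)} = \left(x^{2} - 134 x\right) + \frac{x}{2} = x^{2} - \frac{267 x}{2}$)
$-415034 - b{\left(-415 \right)} = -415034 - \frac{1}{2} \left(-415\right) \left(-267 + 2 \left(-415\right)\right) = -415034 - \frac{1}{2} \left(-415\right) \left(-267 - 830\right) = -415034 - \frac{1}{2} \left(-415\right) \left(-1097\right) = -415034 - \frac{455255}{2} = - \frac{1285323}{2}$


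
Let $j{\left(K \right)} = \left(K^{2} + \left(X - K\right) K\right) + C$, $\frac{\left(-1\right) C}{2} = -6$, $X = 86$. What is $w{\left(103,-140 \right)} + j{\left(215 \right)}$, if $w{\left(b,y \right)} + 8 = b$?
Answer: $18597$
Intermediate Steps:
$C = 12$ ($C = \left(-2\right) \left(-6\right) = 12$)
$w{\left(b,y \right)} = -8 + b$
$j{\left(K \right)} = 12 + K^{2} + K \left(86 - K\right)$ ($j{\left(K \right)} = \left(K^{2} + \left(86 - K\right) K\right) + 12 = \left(K^{2} + K \left(86 - K\right)\right) + 12 = 12 + K^{2} + K \left(86 - K\right)$)
$w{\left(103,-140 \right)} + j{\left(215 \right)} = \left(-8 + 103\right) + \left(12 + 86 \cdot 215\right) = 95 + \left(12 + 18490\right) = 95 + 18502 = 18597$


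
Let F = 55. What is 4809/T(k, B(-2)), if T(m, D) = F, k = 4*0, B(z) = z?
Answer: 4809/55 ≈ 87.436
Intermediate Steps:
k = 0
T(m, D) = 55
4809/T(k, B(-2)) = 4809/55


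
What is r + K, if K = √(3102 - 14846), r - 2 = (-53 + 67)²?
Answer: 198 + 4*I*√734 ≈ 198.0 + 108.37*I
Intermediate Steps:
r = 198 (r = 2 + (-53 + 67)² = 2 + 14² = 2 + 196 = 198)
K = 4*I*√734 (K = √(-11744) = 4*I*√734 ≈ 108.37*I)
r + K = 198 + 4*I*√734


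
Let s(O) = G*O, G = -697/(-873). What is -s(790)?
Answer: -550630/873 ≈ -630.73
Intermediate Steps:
G = 697/873 (G = -697*(-1/873) = 697/873 ≈ 0.79840)
s(O) = 697*O/873
-s(790) = -697*790/873 = -1*550630/873 = -550630/873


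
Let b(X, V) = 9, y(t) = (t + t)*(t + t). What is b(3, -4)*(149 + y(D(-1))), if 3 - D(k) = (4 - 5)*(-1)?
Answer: 1485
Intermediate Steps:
D(k) = 2 (D(k) = 3 - (4 - 5)*(-1) = 3 - (-1)*(-1) = 3 - 1*1 = 3 - 1 = 2)
y(t) = 4*t² (y(t) = (2*t)*(2*t) = 4*t²)
b(3, -4)*(149 + y(D(-1))) = 9*(149 + 4*2²) = 9*(149 + 4*4) = 9*(149 + 16) = 9*165 = 1485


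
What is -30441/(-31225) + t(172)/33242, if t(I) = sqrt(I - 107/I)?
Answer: 30441/31225 + sqrt(1267511)/2858812 ≈ 0.97529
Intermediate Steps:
-30441/(-31225) + t(172)/33242 = -30441/(-31225) + sqrt(172 - 107/172)/33242 = -30441*(-1/31225) + sqrt(172 - 107*1/172)*(1/33242) = 30441/31225 + sqrt(172 - 107/172)*(1/33242) = 30441/31225 + sqrt(29477/172)*(1/33242) = 30441/31225 + (sqrt(1267511)/86)*(1/33242) = 30441/31225 + sqrt(1267511)/2858812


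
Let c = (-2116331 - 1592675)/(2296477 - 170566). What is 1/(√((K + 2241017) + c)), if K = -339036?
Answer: √4648994397803715/94033456295 ≈ 0.00072510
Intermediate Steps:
c = -3709006/2125911 ≈ -1.7447
1/(√((K + 2241017) + c)) = 1/(√((-339036 + 2241017) - 3709006/2125911)) = 1/(√(1901981 - 3709006/2125911)) = 1/(√(4043438620685/2125911)) = 1/(43*√4648994397803715/2125911) = √4648994397803715/94033456295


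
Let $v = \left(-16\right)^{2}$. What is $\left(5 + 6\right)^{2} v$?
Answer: $30976$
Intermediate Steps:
$v = 256$
$\left(5 + 6\right)^{2} v = \left(5 + 6\right)^{2} \cdot 256 = 11^{2} \cdot 256 = 121 \cdot 256 = 30976$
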